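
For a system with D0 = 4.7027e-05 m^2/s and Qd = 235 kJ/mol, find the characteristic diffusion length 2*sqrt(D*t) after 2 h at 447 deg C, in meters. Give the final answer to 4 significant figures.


Step 1: D = D0 * exp(-Qd/(R*T))
T = 720.15 K
D = 4.7027e-05 * exp(-235e3 / (8.314 * 720.15)) = 4.23133e-22 m^2/s
Step 2: L = 2*sqrt(D*t)
t = 2 h = 7200 s
L = 2*sqrt(4.23133e-22 * 7200) = 3.491e-09 m


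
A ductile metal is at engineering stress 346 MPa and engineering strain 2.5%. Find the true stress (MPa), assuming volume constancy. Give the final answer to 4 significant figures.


sigma_true = sigma_eng * (1 + epsilon_eng)
sigma_true = 346 * (1 + 0.025)
sigma_true = 354.7 MPa


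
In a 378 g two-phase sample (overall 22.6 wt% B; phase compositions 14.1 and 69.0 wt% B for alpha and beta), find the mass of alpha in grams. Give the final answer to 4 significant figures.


f_alpha = (C_beta - C0) / (C_beta - C_alpha)
f_alpha = (69.0 - 22.6) / (69.0 - 14.1) = 0.845173
m_alpha = f_alpha * m_total = 0.845173 * 378 = 319.5 g


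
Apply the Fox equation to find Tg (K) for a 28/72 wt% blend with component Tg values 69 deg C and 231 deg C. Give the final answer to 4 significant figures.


1/Tg = w1/Tg1 + w2/Tg2 (in Kelvin)
Tg1 = 342.15 K, Tg2 = 504.15 K
1/Tg = 0.28/342.15 + 0.72/504.15
Tg = 445.1 K


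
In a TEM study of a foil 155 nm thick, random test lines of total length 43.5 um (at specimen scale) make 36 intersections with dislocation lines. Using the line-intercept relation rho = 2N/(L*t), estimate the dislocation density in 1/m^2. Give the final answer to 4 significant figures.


rho = 2N / (L * t)
L = 43.5 um = 4.35e-05 m, t = 155 nm = 1.55e-07 m
rho = 2 * 36 / (4.35e-05 * 1.55e-07)
rho = 1.068e+13 1/m^2


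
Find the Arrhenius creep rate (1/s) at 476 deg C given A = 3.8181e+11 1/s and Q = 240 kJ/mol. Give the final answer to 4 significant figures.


rate = A * exp(-Q / (R*T))
T = 476 + 273.15 = 749.15 K
rate = 3.8181e+11 * exp(-240e3 / (8.314 * 749.15))
rate = 7.034e-06 1/s


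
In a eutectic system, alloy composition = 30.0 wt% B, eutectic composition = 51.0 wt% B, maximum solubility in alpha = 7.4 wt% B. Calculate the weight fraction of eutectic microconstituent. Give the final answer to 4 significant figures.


f_primary = (C_e - C0) / (C_e - C_alpha_max)
f_primary = (51.0 - 30.0) / (51.0 - 7.4)
f_primary = 0.481651
f_eutectic = 1 - 0.481651 = 0.5183


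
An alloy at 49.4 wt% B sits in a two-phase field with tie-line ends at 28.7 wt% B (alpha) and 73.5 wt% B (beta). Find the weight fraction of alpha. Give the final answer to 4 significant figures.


f_alpha = (C_beta - C0) / (C_beta - C_alpha)
f_alpha = (73.5 - 49.4) / (73.5 - 28.7)
f_alpha = 0.5379


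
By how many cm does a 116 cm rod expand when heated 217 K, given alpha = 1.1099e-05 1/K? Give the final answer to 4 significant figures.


dL = L0 * alpha * dT
dL = 116 * 1.1099e-05 * 217
dL = 0.2794 cm


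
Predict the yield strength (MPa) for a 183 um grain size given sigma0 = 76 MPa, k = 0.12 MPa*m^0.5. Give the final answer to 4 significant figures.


sigma_y = sigma0 + k / sqrt(d)
d = 183 um = 1.83e-04 m
sigma_y = 76 + 0.12 / sqrt(1.83e-04)
sigma_y = 84.87 MPa


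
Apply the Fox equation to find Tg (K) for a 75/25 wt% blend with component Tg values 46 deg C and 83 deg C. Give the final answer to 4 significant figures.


1/Tg = w1/Tg1 + w2/Tg2 (in Kelvin)
Tg1 = 319.15 K, Tg2 = 356.15 K
1/Tg = 0.75/319.15 + 0.25/356.15
Tg = 327.7 K


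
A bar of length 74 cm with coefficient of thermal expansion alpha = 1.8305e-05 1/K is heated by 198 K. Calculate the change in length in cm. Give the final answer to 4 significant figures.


dL = L0 * alpha * dT
dL = 74 * 1.8305e-05 * 198
dL = 0.2682 cm


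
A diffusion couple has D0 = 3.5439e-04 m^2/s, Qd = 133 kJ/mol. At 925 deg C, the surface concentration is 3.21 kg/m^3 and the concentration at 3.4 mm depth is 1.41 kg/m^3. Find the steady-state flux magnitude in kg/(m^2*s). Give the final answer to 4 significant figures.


Step 1: D = D0 * exp(-Qd/(R*T))
T = 925 + 273.15 = 1198.15 K
D = 3.5439e-04 * exp(-133e3 / (8.314 * 1198.15)) = 5.6363e-10 m^2/s
Step 2: J = D * (C1 - C2) / dx
J = 5.6363e-10 * (3.21 - 1.41) / 3.4e-03
J = 2.984e-07 kg/(m^2*s)


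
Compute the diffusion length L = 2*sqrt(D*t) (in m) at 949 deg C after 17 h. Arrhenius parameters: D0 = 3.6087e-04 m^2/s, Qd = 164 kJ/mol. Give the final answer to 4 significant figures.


Step 1: D = D0 * exp(-Qd/(R*T))
T = 1222.15 K
D = 3.6087e-04 * exp(-164e3 / (8.314 * 1222.15)) = 3.52975e-11 m^2/s
Step 2: L = 2*sqrt(D*t)
t = 17 h = 61200 s
L = 2*sqrt(3.52975e-11 * 61200) = 2.94e-03 m


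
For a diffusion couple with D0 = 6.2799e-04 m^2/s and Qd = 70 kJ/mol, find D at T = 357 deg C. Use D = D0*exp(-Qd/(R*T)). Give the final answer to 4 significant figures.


D = D0 * exp(-Qd / (R*T))
T = 630.15 K
D = 6.2799e-04 * exp(-70e3 / (8.314 * 630.15))
D = 9.892e-10 m^2/s


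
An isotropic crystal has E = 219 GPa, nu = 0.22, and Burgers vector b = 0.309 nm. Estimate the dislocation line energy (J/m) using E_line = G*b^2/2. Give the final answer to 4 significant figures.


Step 1: G = E / (2*(1+nu))
G = 219 / (2*(1+0.22)) = 89.7541 GPa = 8.97541e+10 Pa
Step 2: E_line = G*b^2/2
b = 0.309 nm = 3.09e-10 m
E_line = 0.5 * 8.97541e+10 * (3.09e-10)^2 = 4.285e-09 J/m


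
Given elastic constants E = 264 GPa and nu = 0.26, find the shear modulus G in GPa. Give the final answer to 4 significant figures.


G = E / (2*(1+nu))
G = 264 / (2*(1+0.26))
G = 104.8 GPa


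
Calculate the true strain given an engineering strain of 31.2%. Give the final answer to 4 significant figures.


epsilon_true = ln(1 + epsilon_eng)
epsilon_true = ln(1 + 0.312)
epsilon_true = 0.2716


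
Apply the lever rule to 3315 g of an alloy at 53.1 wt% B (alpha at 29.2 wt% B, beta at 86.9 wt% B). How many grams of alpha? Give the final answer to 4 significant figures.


f_alpha = (C_beta - C0) / (C_beta - C_alpha)
f_alpha = (86.9 - 53.1) / (86.9 - 29.2) = 0.585789
m_alpha = f_alpha * m_total = 0.585789 * 3315 = 1942 g


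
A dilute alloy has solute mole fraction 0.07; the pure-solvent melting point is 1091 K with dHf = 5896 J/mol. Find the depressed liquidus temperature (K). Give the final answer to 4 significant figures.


dT = R*Tm^2*x / dHf
dT = 8.314 * 1091^2 * 0.07 / 5896
dT = 117.49 K
T_new = 1091 - 117.49 = 973.5 K


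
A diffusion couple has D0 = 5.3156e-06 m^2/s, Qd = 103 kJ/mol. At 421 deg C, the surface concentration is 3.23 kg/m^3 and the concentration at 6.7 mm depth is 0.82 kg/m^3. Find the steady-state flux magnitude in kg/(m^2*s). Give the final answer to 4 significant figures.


Step 1: D = D0 * exp(-Qd/(R*T))
T = 421 + 273.15 = 694.15 K
D = 5.3156e-06 * exp(-103e3 / (8.314 * 694.15)) = 9.43071e-14 m^2/s
Step 2: J = D * (C1 - C2) / dx
J = 9.43071e-14 * (3.23 - 0.82) / 6.7e-03
J = 3.392e-11 kg/(m^2*s)


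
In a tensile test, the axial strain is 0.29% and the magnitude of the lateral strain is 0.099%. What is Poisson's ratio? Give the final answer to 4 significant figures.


nu = -epsilon_lat / epsilon_axial
Lateral strain is contraction (negative), so using magnitudes:
nu = 0.099 / 0.29
nu = 0.3414


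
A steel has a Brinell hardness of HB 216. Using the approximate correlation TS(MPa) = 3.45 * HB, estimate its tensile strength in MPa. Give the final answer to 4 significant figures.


TS (MPa) = 3.45 * HB
TS = 3.45 * 216
TS = 745.2 MPa


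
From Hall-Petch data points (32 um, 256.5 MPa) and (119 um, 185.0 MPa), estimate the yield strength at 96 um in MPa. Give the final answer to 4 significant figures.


sigma_y = sigma0 + k / sqrt(d)
1/sqrt(d1) = 1/sqrt(3.2e-05) = 176.777;  1/sqrt(d2) = 91.6698
k = (sigma1 - sigma2) / (1/sqrt(d1) - 1/sqrt(d2)) = (256.5 - 185.0) / (176.777 - 91.6698) = 0.84012 MPa*m^0.5
sigma0 = sigma1 - k/sqrt(d1) = 256.5 - 0.84012*176.777 = 107.986 MPa
sigma_y(d3) = 107.986 + 0.84012 / sqrt(9.6e-05) = 193.7 MPa


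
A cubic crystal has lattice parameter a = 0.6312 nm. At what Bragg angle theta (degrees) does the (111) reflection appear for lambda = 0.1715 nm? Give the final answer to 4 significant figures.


d = a / sqrt(h^2+k^2+l^2)
d = 0.6312 / sqrt(3) = 0.364423 nm
lambda = 2*d*sin(theta)  =>  sin(theta) = lambda / (2*d)
sin(theta) = 0.1715 / (2 * 0.364423) = 0.235303
theta = 13.61 deg


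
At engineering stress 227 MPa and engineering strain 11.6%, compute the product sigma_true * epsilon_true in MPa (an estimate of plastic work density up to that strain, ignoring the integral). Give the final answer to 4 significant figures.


sigma_true = sigma_eng * (1 + epsilon_eng)
sigma_true = 227 * (1 + 0.116) = 253.332 MPa
epsilon_true = ln(1 + epsilon_eng)
epsilon_true = ln(1 + 0.116) = 0.109751
sigma_true * epsilon_true = 253.332 * 0.109751 = 27.8 MPa


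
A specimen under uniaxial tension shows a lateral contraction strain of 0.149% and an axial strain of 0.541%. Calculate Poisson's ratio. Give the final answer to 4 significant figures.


nu = -epsilon_lat / epsilon_axial
Lateral strain is contraction (negative), so using magnitudes:
nu = 0.149 / 0.541
nu = 0.2754


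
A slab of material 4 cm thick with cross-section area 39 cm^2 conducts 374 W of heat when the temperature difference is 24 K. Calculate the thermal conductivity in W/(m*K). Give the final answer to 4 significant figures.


k = Q*L / (A*dT)
L = 0.04 m, A = 3.9e-03 m^2
k = 374 * 0.04 / (3.9e-03 * 24)
k = 159.8 W/(m*K)


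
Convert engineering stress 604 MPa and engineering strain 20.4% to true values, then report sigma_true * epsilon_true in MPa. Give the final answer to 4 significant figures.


sigma_true = sigma_eng * (1 + epsilon_eng)
sigma_true = 604 * (1 + 0.204) = 727.216 MPa
epsilon_true = ln(1 + epsilon_eng)
epsilon_true = ln(1 + 0.204) = 0.185649
sigma_true * epsilon_true = 727.216 * 0.185649 = 135 MPa


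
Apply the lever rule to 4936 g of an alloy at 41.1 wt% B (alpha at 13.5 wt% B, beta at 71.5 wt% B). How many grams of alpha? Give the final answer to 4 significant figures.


f_alpha = (C_beta - C0) / (C_beta - C_alpha)
f_alpha = (71.5 - 41.1) / (71.5 - 13.5) = 0.524138
m_alpha = f_alpha * m_total = 0.524138 * 4936 = 2587 g


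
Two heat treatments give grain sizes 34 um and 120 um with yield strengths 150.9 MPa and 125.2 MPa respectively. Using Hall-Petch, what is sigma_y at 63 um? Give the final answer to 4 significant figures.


sigma_y = sigma0 + k / sqrt(d)
1/sqrt(d1) = 1/sqrt(3.4e-05) = 171.499;  1/sqrt(d2) = 91.2871
k = (sigma1 - sigma2) / (1/sqrt(d1) - 1/sqrt(d2)) = (150.9 - 125.2) / (171.499 - 91.2871) = 0.320403 MPa*m^0.5
sigma0 = sigma1 - k/sqrt(d1) = 150.9 - 0.320403*171.499 = 95.9513 MPa
sigma_y(d3) = 95.9513 + 0.320403 / sqrt(6.3e-05) = 136.3 MPa


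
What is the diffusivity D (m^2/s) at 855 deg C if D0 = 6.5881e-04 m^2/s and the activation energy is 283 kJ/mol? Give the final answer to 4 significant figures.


D = D0 * exp(-Qd / (R*T))
T = 1128.15 K
D = 6.5881e-04 * exp(-283e3 / (8.314 * 1128.15))
D = 5.189e-17 m^2/s


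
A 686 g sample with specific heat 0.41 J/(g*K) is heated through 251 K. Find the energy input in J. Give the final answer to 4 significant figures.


Q = m * cp * dT
Q = 686 * 0.41 * 251
Q = 70600 J


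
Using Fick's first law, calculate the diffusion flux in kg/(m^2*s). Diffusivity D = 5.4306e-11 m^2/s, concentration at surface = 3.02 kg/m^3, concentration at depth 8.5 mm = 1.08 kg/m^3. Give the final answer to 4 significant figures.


J = -D * (dC/dx) = D * (C1 - C2) / dx
J = 5.4306e-11 * (3.02 - 1.08) / 8.5e-03
J = 1.239e-08 kg/(m^2*s)


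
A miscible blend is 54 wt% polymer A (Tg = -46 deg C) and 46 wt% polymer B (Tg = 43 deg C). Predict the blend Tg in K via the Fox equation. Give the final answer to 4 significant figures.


1/Tg = w1/Tg1 + w2/Tg2 (in Kelvin)
Tg1 = 227.15 K, Tg2 = 316.15 K
1/Tg = 0.54/227.15 + 0.46/316.15
Tg = 260.9 K


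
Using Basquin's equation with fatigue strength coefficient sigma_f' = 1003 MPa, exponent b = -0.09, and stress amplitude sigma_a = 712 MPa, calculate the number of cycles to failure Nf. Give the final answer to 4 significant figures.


sigma_a = sigma_f' * (2*Nf)^b
2*Nf = (sigma_a / sigma_f')^(1/b)
2*Nf = (712 / 1003)^(1/-0.09)
2*Nf = 45.0366
Nf = 22.52 cycles


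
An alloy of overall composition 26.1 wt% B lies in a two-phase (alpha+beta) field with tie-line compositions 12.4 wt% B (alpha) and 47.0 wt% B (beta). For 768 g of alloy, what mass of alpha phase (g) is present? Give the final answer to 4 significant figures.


f_alpha = (C_beta - C0) / (C_beta - C_alpha)
f_alpha = (47.0 - 26.1) / (47.0 - 12.4) = 0.604046
m_alpha = f_alpha * m_total = 0.604046 * 768 = 463.9 g


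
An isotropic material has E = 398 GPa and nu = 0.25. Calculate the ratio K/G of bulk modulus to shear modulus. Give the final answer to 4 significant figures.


G = E / (2*(1+nu))
G = 398 / (2*(1+0.25)) = 159.2 GPa
K = E / (3*(1-2*nu))
K = 398 / (3*(1-2*0.25)) = 265.333 GPa
K/G = 265.333 / 159.2 = 1.667


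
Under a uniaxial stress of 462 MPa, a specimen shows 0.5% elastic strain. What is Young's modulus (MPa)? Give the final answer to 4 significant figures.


E = sigma / epsilon
epsilon = 0.5% = 5e-03
E = 462 / 5e-03
E = 92400 MPa


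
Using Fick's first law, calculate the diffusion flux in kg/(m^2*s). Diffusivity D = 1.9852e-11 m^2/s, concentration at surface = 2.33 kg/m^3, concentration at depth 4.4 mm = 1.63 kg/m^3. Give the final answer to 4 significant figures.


J = -D * (dC/dx) = D * (C1 - C2) / dx
J = 1.9852e-11 * (2.33 - 1.63) / 4.4e-03
J = 3.158e-09 kg/(m^2*s)


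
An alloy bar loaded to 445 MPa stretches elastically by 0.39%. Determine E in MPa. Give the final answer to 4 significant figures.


E = sigma / epsilon
epsilon = 0.39% = 3.9e-03
E = 445 / 3.9e-03
E = 114100 MPa


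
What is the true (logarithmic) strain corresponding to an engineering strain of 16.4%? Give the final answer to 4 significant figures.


epsilon_true = ln(1 + epsilon_eng)
epsilon_true = ln(1 + 0.164)
epsilon_true = 0.1519


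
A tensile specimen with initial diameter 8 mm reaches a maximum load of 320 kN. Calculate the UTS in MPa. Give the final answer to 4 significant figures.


A0 = pi*(d/2)^2 = pi*(8/2)^2 = 50.2655 mm^2
UTS = F_max / A0 = 320*1000 / 50.2655
UTS = 6366 MPa


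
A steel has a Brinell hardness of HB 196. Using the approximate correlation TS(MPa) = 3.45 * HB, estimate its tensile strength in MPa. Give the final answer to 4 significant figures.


TS (MPa) = 3.45 * HB
TS = 3.45 * 196
TS = 676.2 MPa


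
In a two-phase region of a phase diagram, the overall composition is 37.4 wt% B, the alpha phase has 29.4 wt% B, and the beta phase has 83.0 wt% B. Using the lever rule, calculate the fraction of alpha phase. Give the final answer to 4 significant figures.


f_alpha = (C_beta - C0) / (C_beta - C_alpha)
f_alpha = (83.0 - 37.4) / (83.0 - 29.4)
f_alpha = 0.8507


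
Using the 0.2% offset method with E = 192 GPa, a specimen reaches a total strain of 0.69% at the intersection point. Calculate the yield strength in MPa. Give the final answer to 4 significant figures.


Offset strain = 0.002
Elastic strain at yield = total_strain - offset = 6.9e-03 - 0.002 = 4.9e-03
sigma_y = E * elastic_strain = 192000 * 4.9e-03
sigma_y = 940.8 MPa


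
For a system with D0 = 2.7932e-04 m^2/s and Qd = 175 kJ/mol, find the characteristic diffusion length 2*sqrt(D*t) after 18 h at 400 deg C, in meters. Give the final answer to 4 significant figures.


Step 1: D = D0 * exp(-Qd/(R*T))
T = 673.15 K
D = 2.7932e-04 * exp(-175e3 / (8.314 * 673.15)) = 7.34648e-18 m^2/s
Step 2: L = 2*sqrt(D*t)
t = 18 h = 64800 s
L = 2*sqrt(7.34648e-18 * 64800) = 1.38e-06 m


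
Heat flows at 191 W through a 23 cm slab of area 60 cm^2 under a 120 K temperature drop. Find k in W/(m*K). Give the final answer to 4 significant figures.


k = Q*L / (A*dT)
L = 0.23 m, A = 6e-03 m^2
k = 191 * 0.23 / (6e-03 * 120)
k = 61.01 W/(m*K)


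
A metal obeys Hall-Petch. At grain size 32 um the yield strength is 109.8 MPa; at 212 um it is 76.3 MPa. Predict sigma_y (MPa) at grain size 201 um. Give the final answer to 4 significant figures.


sigma_y = sigma0 + k / sqrt(d)
1/sqrt(d1) = 1/sqrt(3.2e-05) = 176.777;  1/sqrt(d2) = 68.6803
k = (sigma1 - sigma2) / (1/sqrt(d1) - 1/sqrt(d2)) = (109.8 - 76.3) / (176.777 - 68.6803) = 0.309909 MPa*m^0.5
sigma0 = sigma1 - k/sqrt(d1) = 109.8 - 0.309909*176.777 = 55.0154 MPa
sigma_y(d3) = 55.0154 + 0.309909 / sqrt(2.01e-04) = 76.87 MPa


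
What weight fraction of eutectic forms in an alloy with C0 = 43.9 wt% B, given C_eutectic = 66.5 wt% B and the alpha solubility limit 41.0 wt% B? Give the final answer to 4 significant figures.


f_primary = (C_e - C0) / (C_e - C_alpha_max)
f_primary = (66.5 - 43.9) / (66.5 - 41.0)
f_primary = 0.886275
f_eutectic = 1 - 0.886275 = 0.1137


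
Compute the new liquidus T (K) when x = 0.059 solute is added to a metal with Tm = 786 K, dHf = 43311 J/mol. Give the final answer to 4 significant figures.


dT = R*Tm^2*x / dHf
dT = 8.314 * 786^2 * 0.059 / 43311
dT = 6.99695 K
T_new = 786 - 6.99695 = 779 K


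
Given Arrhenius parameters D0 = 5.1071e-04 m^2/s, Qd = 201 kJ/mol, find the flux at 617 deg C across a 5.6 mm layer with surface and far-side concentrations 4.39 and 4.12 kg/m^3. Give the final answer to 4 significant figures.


Step 1: D = D0 * exp(-Qd/(R*T))
T = 617 + 273.15 = 890.15 K
D = 5.1071e-04 * exp(-201e3 / (8.314 * 890.15)) = 8.18322e-16 m^2/s
Step 2: J = D * (C1 - C2) / dx
J = 8.18322e-16 * (4.39 - 4.12) / 5.6e-03
J = 3.945e-14 kg/(m^2*s)


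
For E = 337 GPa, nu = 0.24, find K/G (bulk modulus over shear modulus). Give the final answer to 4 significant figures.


G = E / (2*(1+nu))
G = 337 / (2*(1+0.24)) = 135.887 GPa
K = E / (3*(1-2*nu))
K = 337 / (3*(1-2*0.24)) = 216.026 GPa
K/G = 216.026 / 135.887 = 1.59


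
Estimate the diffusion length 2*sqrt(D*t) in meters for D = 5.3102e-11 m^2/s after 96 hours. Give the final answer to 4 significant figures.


t = 96 hr = 345600 s
Diffusion length = 2*sqrt(D*t)
= 2*sqrt(5.3102e-11 * 345600)
= 8.568e-03 m


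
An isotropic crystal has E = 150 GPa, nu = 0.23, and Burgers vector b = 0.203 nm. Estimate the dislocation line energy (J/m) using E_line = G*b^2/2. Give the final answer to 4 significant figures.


Step 1: G = E / (2*(1+nu))
G = 150 / (2*(1+0.23)) = 60.9756 GPa = 6.09756e+10 Pa
Step 2: E_line = G*b^2/2
b = 0.203 nm = 2.03e-10 m
E_line = 0.5 * 6.09756e+10 * (2.03e-10)^2 = 1.256e-09 J/m


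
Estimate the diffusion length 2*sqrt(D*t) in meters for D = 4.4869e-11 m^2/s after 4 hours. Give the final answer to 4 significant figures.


t = 4 hr = 14400 s
Diffusion length = 2*sqrt(D*t)
= 2*sqrt(4.4869e-11 * 14400)
= 1.608e-03 m


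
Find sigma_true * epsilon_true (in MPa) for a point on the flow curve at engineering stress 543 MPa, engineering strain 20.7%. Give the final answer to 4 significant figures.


sigma_true = sigma_eng * (1 + epsilon_eng)
sigma_true = 543 * (1 + 0.207) = 655.401 MPa
epsilon_true = ln(1 + epsilon_eng)
epsilon_true = ln(1 + 0.207) = 0.188138
sigma_true * epsilon_true = 655.401 * 0.188138 = 123.3 MPa


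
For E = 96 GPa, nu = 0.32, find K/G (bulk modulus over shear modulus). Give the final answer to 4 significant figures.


G = E / (2*(1+nu))
G = 96 / (2*(1+0.32)) = 36.3636 GPa
K = E / (3*(1-2*nu))
K = 96 / (3*(1-2*0.32)) = 88.8889 GPa
K/G = 88.8889 / 36.3636 = 2.444


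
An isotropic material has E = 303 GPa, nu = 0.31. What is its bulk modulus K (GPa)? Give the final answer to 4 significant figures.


K = E / (3*(1-2*nu))
K = 303 / (3*(1-2*0.31))
K = 265.8 GPa


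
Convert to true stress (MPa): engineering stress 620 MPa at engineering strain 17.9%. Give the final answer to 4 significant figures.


sigma_true = sigma_eng * (1 + epsilon_eng)
sigma_true = 620 * (1 + 0.179)
sigma_true = 731 MPa


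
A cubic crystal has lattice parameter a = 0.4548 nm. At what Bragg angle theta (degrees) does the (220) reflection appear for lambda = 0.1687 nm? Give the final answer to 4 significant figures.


d = a / sqrt(h^2+k^2+l^2)
d = 0.4548 / sqrt(8) = 0.160796 nm
lambda = 2*d*sin(theta)  =>  sin(theta) = lambda / (2*d)
sin(theta) = 0.1687 / (2 * 0.160796) = 0.524577
theta = 31.64 deg


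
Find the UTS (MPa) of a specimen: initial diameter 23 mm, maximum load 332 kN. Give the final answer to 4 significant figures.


A0 = pi*(d/2)^2 = pi*(23/2)^2 = 415.476 mm^2
UTS = F_max / A0 = 332*1000 / 415.476
UTS = 799.1 MPa


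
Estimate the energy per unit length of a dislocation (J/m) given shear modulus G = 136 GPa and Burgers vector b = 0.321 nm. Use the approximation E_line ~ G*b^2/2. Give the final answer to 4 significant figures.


E = G*b^2/2
b = 0.321 nm = 3.21e-10 m
G = 136 GPa = 1.36e+11 Pa
E = 0.5 * 1.36e+11 * (3.21e-10)^2
E = 7.007e-09 J/m


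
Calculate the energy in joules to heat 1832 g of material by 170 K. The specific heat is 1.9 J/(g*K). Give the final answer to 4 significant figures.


Q = m * cp * dT
Q = 1832 * 1.9 * 170
Q = 591700 J


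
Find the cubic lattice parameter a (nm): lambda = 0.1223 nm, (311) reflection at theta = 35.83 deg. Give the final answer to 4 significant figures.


d = lambda / (2*sin(theta))
d = 0.1223 / (2*sin(35.83 deg))
d = 0.104462 nm
a = d * sqrt(h^2+k^2+l^2) = 0.104462 * sqrt(11)
a = 0.3465 nm


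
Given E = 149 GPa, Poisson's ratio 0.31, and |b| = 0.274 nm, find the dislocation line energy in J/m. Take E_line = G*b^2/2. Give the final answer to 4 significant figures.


Step 1: G = E / (2*(1+nu))
G = 149 / (2*(1+0.31)) = 56.8702 GPa = 5.68702e+10 Pa
Step 2: E_line = G*b^2/2
b = 0.274 nm = 2.74e-10 m
E_line = 0.5 * 5.68702e+10 * (2.74e-10)^2 = 2.135e-09 J/m


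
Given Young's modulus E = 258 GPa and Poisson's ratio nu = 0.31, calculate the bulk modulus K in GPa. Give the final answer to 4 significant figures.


K = E / (3*(1-2*nu))
K = 258 / (3*(1-2*0.31))
K = 226.3 GPa


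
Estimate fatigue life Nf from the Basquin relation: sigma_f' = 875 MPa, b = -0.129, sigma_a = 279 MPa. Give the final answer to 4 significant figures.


sigma_a = sigma_f' * (2*Nf)^b
2*Nf = (sigma_a / sigma_f')^(1/b)
2*Nf = (279 / 875)^(1/-0.129)
2*Nf = 7048.42
Nf = 3524 cycles


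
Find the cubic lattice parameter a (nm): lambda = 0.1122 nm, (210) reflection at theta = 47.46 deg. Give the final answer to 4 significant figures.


d = lambda / (2*sin(theta))
d = 0.1122 / (2*sin(47.46 deg))
d = 0.0761395 nm
a = d * sqrt(h^2+k^2+l^2) = 0.0761395 * sqrt(5)
a = 0.1703 nm


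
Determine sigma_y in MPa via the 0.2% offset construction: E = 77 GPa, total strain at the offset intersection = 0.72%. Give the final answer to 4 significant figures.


Offset strain = 0.002
Elastic strain at yield = total_strain - offset = 7.2e-03 - 0.002 = 5.2e-03
sigma_y = E * elastic_strain = 77000 * 5.2e-03
sigma_y = 400.4 MPa


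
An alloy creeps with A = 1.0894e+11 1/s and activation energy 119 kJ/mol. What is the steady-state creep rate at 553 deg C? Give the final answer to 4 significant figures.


rate = A * exp(-Q / (R*T))
T = 553 + 273.15 = 826.15 K
rate = 1.0894e+11 * exp(-119e3 / (8.314 * 826.15))
rate = 3258 1/s


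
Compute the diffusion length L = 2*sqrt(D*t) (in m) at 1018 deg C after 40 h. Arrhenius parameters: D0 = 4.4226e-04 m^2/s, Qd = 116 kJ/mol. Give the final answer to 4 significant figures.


Step 1: D = D0 * exp(-Qd/(R*T))
T = 1291.15 K
D = 4.4226e-04 * exp(-116e3 / (8.314 * 1291.15)) = 8.96651e-09 m^2/s
Step 2: L = 2*sqrt(D*t)
t = 40 h = 144000 s
L = 2*sqrt(8.96651e-09 * 144000) = 0.07187 m


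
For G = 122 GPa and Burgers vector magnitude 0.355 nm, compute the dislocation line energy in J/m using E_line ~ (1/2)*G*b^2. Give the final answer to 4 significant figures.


E = G*b^2/2
b = 0.355 nm = 3.55e-10 m
G = 122 GPa = 1.22e+11 Pa
E = 0.5 * 1.22e+11 * (3.55e-10)^2
E = 7.688e-09 J/m


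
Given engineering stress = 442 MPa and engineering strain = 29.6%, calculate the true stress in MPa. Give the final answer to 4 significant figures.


sigma_true = sigma_eng * (1 + epsilon_eng)
sigma_true = 442 * (1 + 0.296)
sigma_true = 572.8 MPa


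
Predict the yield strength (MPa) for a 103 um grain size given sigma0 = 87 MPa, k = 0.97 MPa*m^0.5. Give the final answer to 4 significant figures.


sigma_y = sigma0 + k / sqrt(d)
d = 103 um = 1.03e-04 m
sigma_y = 87 + 0.97 / sqrt(1.03e-04)
sigma_y = 182.6 MPa


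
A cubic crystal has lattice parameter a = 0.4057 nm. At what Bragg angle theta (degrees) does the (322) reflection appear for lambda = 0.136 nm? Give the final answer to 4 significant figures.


d = a / sqrt(h^2+k^2+l^2)
d = 0.4057 / sqrt(17) = 0.0983967 nm
lambda = 2*d*sin(theta)  =>  sin(theta) = lambda / (2*d)
sin(theta) = 0.136 / (2 * 0.0983967) = 0.69108
theta = 43.72 deg


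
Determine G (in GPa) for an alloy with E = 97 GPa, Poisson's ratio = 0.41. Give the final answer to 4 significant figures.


G = E / (2*(1+nu))
G = 97 / (2*(1+0.41))
G = 34.4 GPa


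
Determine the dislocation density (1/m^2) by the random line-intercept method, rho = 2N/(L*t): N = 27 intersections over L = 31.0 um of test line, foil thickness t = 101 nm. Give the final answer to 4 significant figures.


rho = 2N / (L * t)
L = 31.0 um = 3.1e-05 m, t = 101 nm = 1.01e-07 m
rho = 2 * 27 / (3.1e-05 * 1.01e-07)
rho = 1.725e+13 1/m^2


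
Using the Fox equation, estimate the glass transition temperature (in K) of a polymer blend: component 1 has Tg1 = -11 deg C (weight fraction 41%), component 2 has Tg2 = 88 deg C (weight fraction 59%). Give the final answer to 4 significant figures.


1/Tg = w1/Tg1 + w2/Tg2 (in Kelvin)
Tg1 = 262.15 K, Tg2 = 361.15 K
1/Tg = 0.41/262.15 + 0.59/361.15
Tg = 312.7 K


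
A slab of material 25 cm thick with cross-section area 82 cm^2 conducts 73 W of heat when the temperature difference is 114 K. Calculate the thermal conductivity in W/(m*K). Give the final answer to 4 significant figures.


k = Q*L / (A*dT)
L = 0.25 m, A = 8.2e-03 m^2
k = 73 * 0.25 / (8.2e-03 * 114)
k = 19.52 W/(m*K)


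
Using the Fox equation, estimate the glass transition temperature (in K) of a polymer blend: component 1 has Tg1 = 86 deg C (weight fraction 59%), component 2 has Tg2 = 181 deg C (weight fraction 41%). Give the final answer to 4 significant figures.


1/Tg = w1/Tg1 + w2/Tg2 (in Kelvin)
Tg1 = 359.15 K, Tg2 = 454.15 K
1/Tg = 0.59/359.15 + 0.41/454.15
Tg = 392.8 K


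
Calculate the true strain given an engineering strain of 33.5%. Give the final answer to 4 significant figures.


epsilon_true = ln(1 + epsilon_eng)
epsilon_true = ln(1 + 0.335)
epsilon_true = 0.2889


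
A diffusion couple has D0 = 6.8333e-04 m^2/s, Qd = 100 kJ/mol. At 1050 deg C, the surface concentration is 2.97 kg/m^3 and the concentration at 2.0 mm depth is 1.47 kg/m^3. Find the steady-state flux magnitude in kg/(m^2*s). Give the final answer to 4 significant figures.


Step 1: D = D0 * exp(-Qd/(R*T))
T = 1050 + 273.15 = 1323.15 K
D = 6.8333e-04 * exp(-100e3 / (8.314 * 1323.15)) = 7.7044e-08 m^2/s
Step 2: J = D * (C1 - C2) / dx
J = 7.7044e-08 * (2.97 - 1.47) / 2e-03
J = 5.778e-05 kg/(m^2*s)


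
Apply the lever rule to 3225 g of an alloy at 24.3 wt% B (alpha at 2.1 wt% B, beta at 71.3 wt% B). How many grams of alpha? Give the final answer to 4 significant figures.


f_alpha = (C_beta - C0) / (C_beta - C_alpha)
f_alpha = (71.3 - 24.3) / (71.3 - 2.1) = 0.679191
m_alpha = f_alpha * m_total = 0.679191 * 3225 = 2190 g


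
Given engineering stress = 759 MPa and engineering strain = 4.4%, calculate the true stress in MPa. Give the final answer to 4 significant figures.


sigma_true = sigma_eng * (1 + epsilon_eng)
sigma_true = 759 * (1 + 0.044)
sigma_true = 792.4 MPa


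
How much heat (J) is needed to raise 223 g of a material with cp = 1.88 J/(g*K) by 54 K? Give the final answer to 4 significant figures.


Q = m * cp * dT
Q = 223 * 1.88 * 54
Q = 22640 J


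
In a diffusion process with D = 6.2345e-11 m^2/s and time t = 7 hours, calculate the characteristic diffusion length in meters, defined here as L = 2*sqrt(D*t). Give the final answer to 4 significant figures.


t = 7 hr = 25200 s
Diffusion length = 2*sqrt(D*t)
= 2*sqrt(6.2345e-11 * 25200)
= 2.507e-03 m


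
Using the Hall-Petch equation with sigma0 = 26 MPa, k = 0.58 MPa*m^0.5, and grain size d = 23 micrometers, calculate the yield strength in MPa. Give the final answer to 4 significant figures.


sigma_y = sigma0 + k / sqrt(d)
d = 23 um = 2.3e-05 m
sigma_y = 26 + 0.58 / sqrt(2.3e-05)
sigma_y = 146.9 MPa


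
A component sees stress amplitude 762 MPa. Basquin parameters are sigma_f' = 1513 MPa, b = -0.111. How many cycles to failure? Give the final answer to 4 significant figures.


sigma_a = sigma_f' * (2*Nf)^b
2*Nf = (sigma_a / sigma_f')^(1/b)
2*Nf = (762 / 1513)^(1/-0.111)
2*Nf = 482.658
Nf = 241.3 cycles


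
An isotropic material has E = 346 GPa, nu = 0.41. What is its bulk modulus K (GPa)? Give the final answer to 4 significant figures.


K = E / (3*(1-2*nu))
K = 346 / (3*(1-2*0.41))
K = 640.7 GPa


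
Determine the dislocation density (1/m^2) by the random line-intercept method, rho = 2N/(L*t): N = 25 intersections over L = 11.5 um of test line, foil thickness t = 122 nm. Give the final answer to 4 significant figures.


rho = 2N / (L * t)
L = 11.5 um = 1.15e-05 m, t = 122 nm = 1.22e-07 m
rho = 2 * 25 / (1.15e-05 * 1.22e-07)
rho = 3.564e+13 1/m^2


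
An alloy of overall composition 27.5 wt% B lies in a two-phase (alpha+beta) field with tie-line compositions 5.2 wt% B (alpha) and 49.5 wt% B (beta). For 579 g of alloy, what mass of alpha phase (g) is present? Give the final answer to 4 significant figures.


f_alpha = (C_beta - C0) / (C_beta - C_alpha)
f_alpha = (49.5 - 27.5) / (49.5 - 5.2) = 0.496614
m_alpha = f_alpha * m_total = 0.496614 * 579 = 287.5 g


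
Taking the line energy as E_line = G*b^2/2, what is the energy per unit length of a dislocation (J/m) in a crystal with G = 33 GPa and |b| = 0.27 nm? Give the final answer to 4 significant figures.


E = G*b^2/2
b = 0.27 nm = 2.7e-10 m
G = 33 GPa = 3.3e+10 Pa
E = 0.5 * 3.3e+10 * (2.7e-10)^2
E = 1.203e-09 J/m


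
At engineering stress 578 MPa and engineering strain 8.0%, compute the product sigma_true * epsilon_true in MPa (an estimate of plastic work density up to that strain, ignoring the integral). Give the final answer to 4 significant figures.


sigma_true = sigma_eng * (1 + epsilon_eng)
sigma_true = 578 * (1 + 0.08) = 624.24 MPa
epsilon_true = ln(1 + epsilon_eng)
epsilon_true = ln(1 + 0.08) = 0.076961
sigma_true * epsilon_true = 624.24 * 0.076961 = 48.04 MPa


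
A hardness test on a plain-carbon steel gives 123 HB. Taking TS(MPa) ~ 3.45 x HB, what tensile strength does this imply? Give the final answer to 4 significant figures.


TS (MPa) = 3.45 * HB
TS = 3.45 * 123
TS = 424.4 MPa


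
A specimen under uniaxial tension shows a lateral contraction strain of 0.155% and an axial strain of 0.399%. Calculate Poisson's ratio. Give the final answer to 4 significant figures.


nu = -epsilon_lat / epsilon_axial
Lateral strain is contraction (negative), so using magnitudes:
nu = 0.155 / 0.399
nu = 0.3885


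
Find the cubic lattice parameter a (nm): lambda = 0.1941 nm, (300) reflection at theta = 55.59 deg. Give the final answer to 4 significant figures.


d = lambda / (2*sin(theta))
d = 0.1941 / (2*sin(55.59 deg))
d = 0.117634 nm
a = d * sqrt(h^2+k^2+l^2) = 0.117634 * sqrt(9)
a = 0.3529 nm


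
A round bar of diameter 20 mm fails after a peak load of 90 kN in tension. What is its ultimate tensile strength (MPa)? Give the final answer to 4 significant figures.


A0 = pi*(d/2)^2 = pi*(20/2)^2 = 314.159 mm^2
UTS = F_max / A0 = 90*1000 / 314.159
UTS = 286.5 MPa


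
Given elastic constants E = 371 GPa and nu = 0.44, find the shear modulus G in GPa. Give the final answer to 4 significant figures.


G = E / (2*(1+nu))
G = 371 / (2*(1+0.44))
G = 128.8 GPa


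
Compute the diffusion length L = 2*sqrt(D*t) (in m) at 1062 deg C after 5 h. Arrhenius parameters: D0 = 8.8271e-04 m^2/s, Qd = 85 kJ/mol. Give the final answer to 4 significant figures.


Step 1: D = D0 * exp(-Qd/(R*T))
T = 1335.15 K
D = 8.8271e-04 * exp(-85e3 / (8.314 * 1335.15)) = 4.17129e-07 m^2/s
Step 2: L = 2*sqrt(D*t)
t = 5 h = 18000 s
L = 2*sqrt(4.17129e-07 * 18000) = 0.1733 m


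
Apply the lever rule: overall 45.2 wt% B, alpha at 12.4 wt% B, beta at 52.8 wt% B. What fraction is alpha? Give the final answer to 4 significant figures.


f_alpha = (C_beta - C0) / (C_beta - C_alpha)
f_alpha = (52.8 - 45.2) / (52.8 - 12.4)
f_alpha = 0.1881


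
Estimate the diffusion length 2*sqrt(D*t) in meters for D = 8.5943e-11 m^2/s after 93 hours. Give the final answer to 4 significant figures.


t = 93 hr = 334800 s
Diffusion length = 2*sqrt(D*t)
= 2*sqrt(8.5943e-11 * 334800)
= 0.01073 m


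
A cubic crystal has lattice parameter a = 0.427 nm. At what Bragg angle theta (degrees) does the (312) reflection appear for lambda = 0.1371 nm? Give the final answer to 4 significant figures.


d = a / sqrt(h^2+k^2+l^2)
d = 0.427 / sqrt(14) = 0.114121 nm
lambda = 2*d*sin(theta)  =>  sin(theta) = lambda / (2*d)
sin(theta) = 0.1371 / (2 * 0.114121) = 0.600681
theta = 36.92 deg


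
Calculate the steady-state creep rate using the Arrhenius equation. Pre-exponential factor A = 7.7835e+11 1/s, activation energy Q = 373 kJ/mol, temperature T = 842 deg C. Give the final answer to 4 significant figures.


rate = A * exp(-Q / (R*T))
T = 842 + 273.15 = 1115.15 K
rate = 7.7835e+11 * exp(-373e3 / (8.314 * 1115.15))
rate = 2.624e-06 1/s


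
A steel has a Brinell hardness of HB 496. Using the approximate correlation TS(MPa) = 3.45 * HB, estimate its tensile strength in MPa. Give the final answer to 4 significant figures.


TS (MPa) = 3.45 * HB
TS = 3.45 * 496
TS = 1711 MPa


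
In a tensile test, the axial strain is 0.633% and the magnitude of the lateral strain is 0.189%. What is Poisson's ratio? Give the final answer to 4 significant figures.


nu = -epsilon_lat / epsilon_axial
Lateral strain is contraction (negative), so using magnitudes:
nu = 0.189 / 0.633
nu = 0.2986


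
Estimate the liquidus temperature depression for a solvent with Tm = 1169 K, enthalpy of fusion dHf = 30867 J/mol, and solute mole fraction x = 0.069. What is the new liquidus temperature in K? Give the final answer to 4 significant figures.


dT = R*Tm^2*x / dHf
dT = 8.314 * 1169^2 * 0.069 / 30867
dT = 25.3977 K
T_new = 1169 - 25.3977 = 1144 K


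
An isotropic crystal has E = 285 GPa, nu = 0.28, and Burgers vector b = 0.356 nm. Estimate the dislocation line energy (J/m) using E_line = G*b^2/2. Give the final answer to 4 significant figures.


Step 1: G = E / (2*(1+nu))
G = 285 / (2*(1+0.28)) = 111.328 GPa = 1.11328e+11 Pa
Step 2: E_line = G*b^2/2
b = 0.356 nm = 3.56e-10 m
E_line = 0.5 * 1.11328e+11 * (3.56e-10)^2 = 7.055e-09 J/m


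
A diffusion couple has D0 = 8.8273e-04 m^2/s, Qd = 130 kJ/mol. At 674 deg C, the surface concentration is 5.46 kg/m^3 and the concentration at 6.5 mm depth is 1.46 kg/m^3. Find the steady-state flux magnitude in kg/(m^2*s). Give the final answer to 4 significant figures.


Step 1: D = D0 * exp(-Qd/(R*T))
T = 674 + 273.15 = 947.15 K
D = 8.8273e-04 * exp(-130e3 / (8.314 * 947.15)) = 5.97259e-11 m^2/s
Step 2: J = D * (C1 - C2) / dx
J = 5.97259e-11 * (5.46 - 1.46) / 6.5e-03
J = 3.675e-08 kg/(m^2*s)


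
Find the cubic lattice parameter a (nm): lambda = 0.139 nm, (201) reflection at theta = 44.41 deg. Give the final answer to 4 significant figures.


d = lambda / (2*sin(theta))
d = 0.139 / (2*sin(44.41 deg))
d = 0.0993158 nm
a = d * sqrt(h^2+k^2+l^2) = 0.0993158 * sqrt(5)
a = 0.2221 nm


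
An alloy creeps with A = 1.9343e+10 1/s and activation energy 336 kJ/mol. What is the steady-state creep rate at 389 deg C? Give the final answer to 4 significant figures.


rate = A * exp(-Q / (R*T))
T = 389 + 273.15 = 662.15 K
rate = 1.9343e+10 * exp(-336e3 / (8.314 * 662.15))
rate = 6.022e-17 1/s


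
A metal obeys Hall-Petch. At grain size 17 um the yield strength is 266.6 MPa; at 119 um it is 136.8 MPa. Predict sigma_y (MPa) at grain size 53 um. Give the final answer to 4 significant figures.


sigma_y = sigma0 + k / sqrt(d)
1/sqrt(d1) = 1/sqrt(1.7e-05) = 242.536;  1/sqrt(d2) = 91.6698
k = (sigma1 - sigma2) / (1/sqrt(d1) - 1/sqrt(d2)) = (266.6 - 136.8) / (242.536 - 91.6698) = 0.860367 MPa*m^0.5
sigma0 = sigma1 - k/sqrt(d1) = 266.6 - 0.860367*242.536 = 57.9302 MPa
sigma_y(d3) = 57.9302 + 0.860367 / sqrt(5.3e-05) = 176.1 MPa


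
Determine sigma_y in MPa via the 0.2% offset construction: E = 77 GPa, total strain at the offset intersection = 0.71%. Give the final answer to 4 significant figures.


Offset strain = 0.002
Elastic strain at yield = total_strain - offset = 7.1e-03 - 0.002 = 5.1e-03
sigma_y = E * elastic_strain = 77000 * 5.1e-03
sigma_y = 392.7 MPa


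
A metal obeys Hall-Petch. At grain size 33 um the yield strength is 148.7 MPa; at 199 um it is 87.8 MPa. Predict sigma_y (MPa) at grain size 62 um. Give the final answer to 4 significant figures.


sigma_y = sigma0 + k / sqrt(d)
1/sqrt(d1) = 1/sqrt(3.3e-05) = 174.078;  1/sqrt(d2) = 70.8881
k = (sigma1 - sigma2) / (1/sqrt(d1) - 1/sqrt(d2)) = (148.7 - 87.8) / (174.078 - 70.8881) = 0.590176 MPa*m^0.5
sigma0 = sigma1 - k/sqrt(d1) = 148.7 - 0.590176*174.078 = 45.9635 MPa
sigma_y(d3) = 45.9635 + 0.590176 / sqrt(6.2e-05) = 120.9 MPa


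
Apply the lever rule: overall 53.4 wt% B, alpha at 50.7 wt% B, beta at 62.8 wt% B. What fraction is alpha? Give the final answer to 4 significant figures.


f_alpha = (C_beta - C0) / (C_beta - C_alpha)
f_alpha = (62.8 - 53.4) / (62.8 - 50.7)
f_alpha = 0.7769


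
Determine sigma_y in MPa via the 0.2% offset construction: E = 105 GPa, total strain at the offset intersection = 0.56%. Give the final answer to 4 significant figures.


Offset strain = 0.002
Elastic strain at yield = total_strain - offset = 5.6e-03 - 0.002 = 3.6e-03
sigma_y = E * elastic_strain = 105000 * 3.6e-03
sigma_y = 378 MPa


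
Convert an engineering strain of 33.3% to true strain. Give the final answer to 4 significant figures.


epsilon_true = ln(1 + epsilon_eng)
epsilon_true = ln(1 + 0.333)
epsilon_true = 0.2874


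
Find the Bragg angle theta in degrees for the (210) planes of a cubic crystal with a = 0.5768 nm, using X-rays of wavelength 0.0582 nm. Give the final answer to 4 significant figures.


d = a / sqrt(h^2+k^2+l^2)
d = 0.5768 / sqrt(5) = 0.257953 nm
lambda = 2*d*sin(theta)  =>  sin(theta) = lambda / (2*d)
sin(theta) = 0.0582 / (2 * 0.257953) = 0.112811
theta = 6.477 deg


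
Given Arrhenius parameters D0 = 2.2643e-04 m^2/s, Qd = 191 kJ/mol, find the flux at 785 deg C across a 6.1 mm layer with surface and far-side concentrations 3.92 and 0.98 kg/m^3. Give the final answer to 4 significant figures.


Step 1: D = D0 * exp(-Qd/(R*T))
T = 785 + 273.15 = 1058.15 K
D = 2.2643e-04 * exp(-191e3 / (8.314 * 1058.15)) = 8.43426e-14 m^2/s
Step 2: J = D * (C1 - C2) / dx
J = 8.43426e-14 * (3.92 - 0.98) / 6.1e-03
J = 4.065e-11 kg/(m^2*s)


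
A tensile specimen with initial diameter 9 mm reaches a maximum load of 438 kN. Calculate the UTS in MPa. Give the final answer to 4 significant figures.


A0 = pi*(d/2)^2 = pi*(9/2)^2 = 63.6173 mm^2
UTS = F_max / A0 = 438*1000 / 63.6173
UTS = 6885 MPa


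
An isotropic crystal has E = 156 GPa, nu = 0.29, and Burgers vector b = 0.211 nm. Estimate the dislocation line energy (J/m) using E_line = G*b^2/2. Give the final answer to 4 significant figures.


Step 1: G = E / (2*(1+nu))
G = 156 / (2*(1+0.29)) = 60.4651 GPa = 6.04651e+10 Pa
Step 2: E_line = G*b^2/2
b = 0.211 nm = 2.11e-10 m
E_line = 0.5 * 6.04651e+10 * (2.11e-10)^2 = 1.346e-09 J/m


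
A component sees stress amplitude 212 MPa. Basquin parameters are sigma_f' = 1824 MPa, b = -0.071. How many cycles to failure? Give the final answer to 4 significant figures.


sigma_a = sigma_f' * (2*Nf)^b
2*Nf = (sigma_a / sigma_f')^(1/b)
2*Nf = (212 / 1824)^(1/-0.071)
2*Nf = 1.46094e+13
Nf = 7.305e+12 cycles
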